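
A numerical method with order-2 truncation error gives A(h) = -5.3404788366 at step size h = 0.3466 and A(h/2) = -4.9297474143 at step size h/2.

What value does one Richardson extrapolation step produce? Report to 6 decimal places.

-4.792837

With r = 2 the leading error scales as h^2, so the weight is 2^2 = 4.
Weighted: (-19.7189896572) − (-5.3404788366) = -14.3785108206
Extrapolated: (-14.3785108206) / 3 = -4.7928369402
Shift from A(h/2): +0.1369104741.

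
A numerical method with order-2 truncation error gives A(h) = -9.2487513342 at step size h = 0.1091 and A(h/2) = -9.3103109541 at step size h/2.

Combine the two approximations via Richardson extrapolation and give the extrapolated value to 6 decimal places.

Leading term ∝ h^2; use weight 4 = 2^2.
Top: 4(-9.3103109541) − (-9.2487513342) = -27.9924924822
Divide by 2^2 − 1 = 3.
(4·(-9.3103109541) − (-9.2487513342))/(4 − 1) = -9.3308308274

-9.330831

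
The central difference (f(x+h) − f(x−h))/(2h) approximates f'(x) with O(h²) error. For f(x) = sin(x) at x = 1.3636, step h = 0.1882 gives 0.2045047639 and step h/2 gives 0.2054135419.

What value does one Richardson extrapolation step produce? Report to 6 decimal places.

0.205716

The method has order 2: 2^2 = 4.
Top: 4(0.2054135419) − (0.2045047639) = 0.6171494037
Extrapolated: 0.6171494037 / 3 = 0.2057164679
Correction |R − A(h/2)| = 3.029e-04; gap |A(h/2) − A(h)| = 9.088e-04.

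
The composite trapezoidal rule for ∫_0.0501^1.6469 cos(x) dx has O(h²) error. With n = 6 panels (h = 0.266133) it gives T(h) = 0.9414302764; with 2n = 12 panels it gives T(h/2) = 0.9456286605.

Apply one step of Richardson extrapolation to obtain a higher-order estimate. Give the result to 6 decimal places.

0.947028

r = 2: numerator weight 4, denominator 3.
Top: 4(0.9456286605) − (0.9414302764) = 2.8410843656
Divide by 2^2 − 1 = 3.
2.8410843656 ÷ 3 = 0.9470281219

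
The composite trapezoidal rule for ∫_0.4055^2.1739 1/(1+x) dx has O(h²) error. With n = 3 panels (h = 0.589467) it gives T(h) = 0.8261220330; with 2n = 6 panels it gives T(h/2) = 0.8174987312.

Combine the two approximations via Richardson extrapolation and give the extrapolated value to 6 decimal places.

0.814624

With r = 2 the leading error scales as h^2, so the weight is 2^2 = 4.
Difference of the inputs: 0.8174987312 − 0.8261220330 = -0.0086233018
Correction (A(h/2) − A(h))/(4 − 1) = (-0.0086233018)/3 = -0.0028744339
R = A(h/2) + (A(h/2) − A(h))/3 = 0.8174987312 − 0.0028744339 = 0.8146242973
Shift from A(h/2): −0.0028744339.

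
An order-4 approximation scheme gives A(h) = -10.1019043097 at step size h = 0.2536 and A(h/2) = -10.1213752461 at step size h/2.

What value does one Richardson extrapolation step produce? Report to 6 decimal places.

Error is O(h^4); halving h shrinks it by 2^4 = 16.
Difference of the inputs: -10.1213752461 − (-10.1019043097) = -0.0194709364
Divide by 2^4 − 1 = 15: (-0.0194709364)/15 = -0.0012980624
R = A(h/2) + (A(h/2) − A(h))/15 = -10.1213752461 − 0.0012980624 = -10.1226733085
Correction |R − A(h/2)| = 1.298e-03; gap |A(h/2) − A(h)| = 1.947e-02.

-10.122673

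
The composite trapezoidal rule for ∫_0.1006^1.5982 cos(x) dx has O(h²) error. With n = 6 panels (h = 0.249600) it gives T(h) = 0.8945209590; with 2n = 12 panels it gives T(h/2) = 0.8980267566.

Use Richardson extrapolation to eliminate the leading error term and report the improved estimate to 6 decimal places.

0.899195

The method has order 2: 2^2 = 4.
4 × 0.8980267566 = 3.5921070264; subtract 0.8945209590 → 2.6975860674
(4 × 0.8980267566 − 0.8945209590)/(4 − 1) = 0.8991953558
Correction |R − A(h/2)| = 1.169e-03; gap |A(h/2) − A(h)| = 3.506e-03.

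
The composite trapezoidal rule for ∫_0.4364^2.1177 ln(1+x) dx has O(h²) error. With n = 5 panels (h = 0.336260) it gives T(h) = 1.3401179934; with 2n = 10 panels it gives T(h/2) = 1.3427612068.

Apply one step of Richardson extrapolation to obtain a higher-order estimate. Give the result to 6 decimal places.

1.343642

r = 2: numerator weight 4, denominator 3.
Difference of the inputs: 1.3427612068 − 1.3401179934 = 0.0026432134
Correction (A(h/2) − A(h))/(4 − 1) = 0.0026432134/3 = 0.0008810711
R = A(h/2) + (A(h/2) − A(h))/3 = 1.3427612068 + 0.0008810711 = 1.3436422779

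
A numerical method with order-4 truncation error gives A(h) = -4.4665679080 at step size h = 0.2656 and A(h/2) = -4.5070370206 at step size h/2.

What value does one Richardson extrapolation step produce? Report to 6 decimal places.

With r = 4 the leading error scales as h^4, so the weight is 2^4 = 16.
A(h/2) − A(h) = -4.5070370206 − (-4.4665679080) = -0.0404691126
Divide by 2^4 − 1 = 15: (-0.0404691126)/15 = -0.0026979408
R = A(h/2) + (A(h/2) − A(h))/15 = -4.5070370206 − 0.0026979408 = -4.5097349614
Correction |R − A(h/2)| = 2.698e-03; gap |A(h/2) − A(h)| = 4.047e-02.

-4.509735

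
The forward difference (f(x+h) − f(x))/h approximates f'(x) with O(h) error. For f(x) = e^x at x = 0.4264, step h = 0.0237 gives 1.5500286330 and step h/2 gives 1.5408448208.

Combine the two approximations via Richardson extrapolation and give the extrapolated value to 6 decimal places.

1.531661

Error is O(h^1); halving h shrinks it by 2^1 = 2.
2×1.5408448208 − 1.5500286330 = 1.5316610086
Divide by 2^1 − 1 = 1.
R = 1.5316610086/1 = 1.5316610086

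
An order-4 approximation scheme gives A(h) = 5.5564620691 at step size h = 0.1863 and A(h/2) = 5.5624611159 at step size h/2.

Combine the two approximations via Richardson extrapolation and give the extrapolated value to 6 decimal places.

5.562861

Error is O(h^4); halving h shrinks it by 2^4 = 16.
2^4 × A(h/2) = 88.9993778544; minus A(h) gives 83.4429157853.
R = 83.4429157853/15 = 5.5628610524
Shift from A(h/2): +0.0003999365.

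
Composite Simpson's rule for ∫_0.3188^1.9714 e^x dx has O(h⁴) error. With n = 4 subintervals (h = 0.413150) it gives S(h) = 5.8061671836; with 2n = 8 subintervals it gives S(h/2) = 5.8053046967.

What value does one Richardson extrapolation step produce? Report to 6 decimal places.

Method order is 4; weight 2^4 = 16.
2^4*A(h/2) = 92.8848751472; minus A(h) gives 87.0787079636.
Extrapolated: 87.0787079636 / 15 = 5.8052471976

5.805247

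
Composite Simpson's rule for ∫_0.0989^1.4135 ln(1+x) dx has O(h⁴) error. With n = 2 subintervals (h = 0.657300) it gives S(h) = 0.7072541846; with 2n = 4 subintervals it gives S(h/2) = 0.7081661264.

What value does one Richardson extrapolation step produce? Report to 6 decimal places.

0.708227

With r = 4 the leading error scales as h^4, so the weight is 2^4 = 16.
16*0.7081661264 = 11.3306580224; subtract 0.7072541846 → 10.6234038378
Divide by 2^4 − 1 = 15.
Extrapolated: 10.6234038378 / 15 = 0.7082269225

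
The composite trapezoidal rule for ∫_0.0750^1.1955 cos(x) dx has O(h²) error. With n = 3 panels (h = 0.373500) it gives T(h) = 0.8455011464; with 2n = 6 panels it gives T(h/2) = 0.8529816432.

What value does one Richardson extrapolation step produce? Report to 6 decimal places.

r = 2, so 2^r = 4.
Weighted: 3.4119265728 − 0.8455011464 = 2.5664254264
Denominator 4 − 1 = 3.
Extrapolated: 2.5664254264 / 3 = 0.8554751421
Shift from A(h/2): +0.0024934989.

0.855475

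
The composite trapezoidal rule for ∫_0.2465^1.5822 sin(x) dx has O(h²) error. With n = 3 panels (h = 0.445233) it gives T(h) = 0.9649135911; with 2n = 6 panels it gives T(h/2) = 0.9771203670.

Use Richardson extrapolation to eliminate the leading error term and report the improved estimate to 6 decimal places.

r = 2, so 2^r = 4.
Numerator 4 × A(h/2) − A(h) = 4 × 0.9771203670 − 0.9649135911 = 2.9435678769
Divide by 2^2 − 1 = 3.
R = 2.9435678769/3 = 0.9811892923
Shift from A(h/2): +0.0040689253.

0.981189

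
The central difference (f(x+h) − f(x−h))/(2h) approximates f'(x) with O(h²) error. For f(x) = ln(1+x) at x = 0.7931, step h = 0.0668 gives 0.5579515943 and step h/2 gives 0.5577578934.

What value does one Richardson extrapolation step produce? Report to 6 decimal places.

r = 2: numerator weight 4, denominator 3.
Difference of the inputs: 0.5577578934 − 0.5579515943 = -0.0001937009
Correction (A(h/2) − A(h))/(4 − 1) = (-0.0001937009)/3 = -0.0000645670
R = 0.5577578934 − 0.0000645670 = 0.5576933264
Correction |R − A(h/2)| = 6.457e-05; gap |A(h/2) − A(h)| = 1.937e-04.

0.557693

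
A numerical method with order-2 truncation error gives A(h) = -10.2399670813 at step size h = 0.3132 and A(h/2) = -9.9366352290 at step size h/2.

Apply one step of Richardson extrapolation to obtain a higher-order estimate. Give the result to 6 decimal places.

-9.835525

Order 2 gives 2^r = 4 and 2^r − 1 = 3.
4 × (-9.9366352290) − (-10.2399670813) = -29.5065738347
Extrapolated: (-29.5065738347) / 3 = -9.8355246116
Shift from A(h/2): +0.1011106174.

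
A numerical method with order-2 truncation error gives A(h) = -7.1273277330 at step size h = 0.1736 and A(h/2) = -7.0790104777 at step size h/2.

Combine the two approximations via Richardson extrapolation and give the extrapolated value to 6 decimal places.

-7.062905

Method order is 2; weight 2^2 = 4.
Numerator 4 × A(h/2) − A(h) = 4 × (-7.0790104777) − (-7.1273277330) = -21.1887141778
(-21.1887141778) ÷ 3 = -7.0629047259
Correction |R − A(h/2)| = 1.611e-02; gap |A(h/2) − A(h)| = 4.832e-02.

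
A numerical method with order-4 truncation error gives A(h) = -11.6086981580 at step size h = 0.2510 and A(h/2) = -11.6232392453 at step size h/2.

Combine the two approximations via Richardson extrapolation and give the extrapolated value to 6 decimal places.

-11.624209

Leading term ∝ h^4; use weight 16 = 2^4.
16·(-11.6232392453) = -185.9718279248; subtract (-11.6086981580) → -174.3631297668
Divide by 2^4 − 1 = 15.
So the Richardson estimate is -11.6242086511.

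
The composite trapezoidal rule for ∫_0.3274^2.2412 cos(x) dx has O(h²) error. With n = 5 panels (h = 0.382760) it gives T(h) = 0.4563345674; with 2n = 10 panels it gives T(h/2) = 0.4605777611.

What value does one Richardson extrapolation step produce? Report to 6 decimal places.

r = 2, so 2^r = 4.
Weighted: 1.8423110444 − 0.4563345674 = 1.3859764770
1.3859764770 ÷ 3 = 0.4619921590

0.461992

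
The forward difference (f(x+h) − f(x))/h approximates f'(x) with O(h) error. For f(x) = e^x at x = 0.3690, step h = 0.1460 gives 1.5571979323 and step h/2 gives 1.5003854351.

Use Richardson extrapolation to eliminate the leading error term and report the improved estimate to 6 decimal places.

1.443573

r = 1: numerator weight 2, denominator 1.
2·1.5003854351 = 3.0007708702; subtract 1.5571979323 → 1.4435729379
Extrapolated: 1.4435729379 / 1 = 1.4435729379
Shift from A(h/2): −0.0568124972.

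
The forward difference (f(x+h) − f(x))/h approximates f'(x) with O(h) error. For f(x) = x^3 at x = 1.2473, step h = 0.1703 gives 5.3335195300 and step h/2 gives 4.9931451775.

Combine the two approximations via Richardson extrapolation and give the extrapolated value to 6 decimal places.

With r = 1 the leading error scales as h^1, so the weight is 2^1 = 2.
Weighted: 9.9862903550 − 5.3335195300 = 4.6527708250
Divide by 2^1 − 1 = 1.
Result: 4.6527708250

4.652771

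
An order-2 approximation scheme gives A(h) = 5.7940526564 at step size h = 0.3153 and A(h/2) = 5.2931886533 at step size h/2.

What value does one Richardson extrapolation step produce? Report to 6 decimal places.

5.126234

The method has order 2: 2^2 = 4.
4 × 5.2931886533 = 21.1727546132; 21.1727546132 − 5.7940526564 = 15.3787019568
Divide by 2^2 − 1 = 3.
15.3787019568 ÷ 3 = 5.1262339856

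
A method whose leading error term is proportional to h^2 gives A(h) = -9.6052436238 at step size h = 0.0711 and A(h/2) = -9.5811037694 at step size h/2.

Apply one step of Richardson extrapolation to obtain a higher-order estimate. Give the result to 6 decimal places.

-9.573057

Method order is 2; weight 2^2 = 4.
4·(-9.5811037694) = -38.3244150776; subtract (-9.6052436238) → -28.7191714538
Denominator 4 − 1 = 3.
R = (-28.7191714538)/3 = -9.5730571513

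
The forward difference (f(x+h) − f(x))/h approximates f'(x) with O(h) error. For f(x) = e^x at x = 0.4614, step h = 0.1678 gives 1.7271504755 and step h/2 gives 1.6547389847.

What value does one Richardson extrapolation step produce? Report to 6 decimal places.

1.582327

Error is O(h^1); halving h shrinks it by 2^1 = 2.
A(h/2) − A(h) = 1.6547389847 − 1.7271504755 = -0.0724114908
Correction (A(h/2) − A(h))/(2 − 1) = (-0.0724114908)/1 = -0.0724114908
R = 1.6547389847 − 0.0724114908 = 1.5823274939
Correction |R − A(h/2)| = 7.241e-02; gap |A(h/2) − A(h)| = 7.241e-02.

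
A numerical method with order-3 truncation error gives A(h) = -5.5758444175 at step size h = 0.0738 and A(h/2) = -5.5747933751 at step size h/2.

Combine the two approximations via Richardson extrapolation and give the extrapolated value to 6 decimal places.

-5.574643

r = 3, so 2^r = 8.
8*(-5.5747933751) = -44.5983470008; (-44.5983470008) − (-5.5758444175) = -39.0225025833
Denominator 8 − 1 = 7.
(8*(-5.5747933751) − (-5.5758444175))/(8 − 1) = -5.5746432262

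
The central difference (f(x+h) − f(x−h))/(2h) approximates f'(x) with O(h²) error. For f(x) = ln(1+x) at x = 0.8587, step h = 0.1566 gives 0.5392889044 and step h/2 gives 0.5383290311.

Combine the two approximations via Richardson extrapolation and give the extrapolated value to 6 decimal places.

0.538009

Error is O(h^2); halving h shrinks it by 2^2 = 4.
Difference of the inputs: 0.5383290311 − 0.5392889044 = -0.0009598733
Correction (A(h/2) − A(h))/(4 − 1) = (-0.0009598733)/3 = -0.0003199578
R = 0.5383290311 − 0.0003199578 = 0.5380090733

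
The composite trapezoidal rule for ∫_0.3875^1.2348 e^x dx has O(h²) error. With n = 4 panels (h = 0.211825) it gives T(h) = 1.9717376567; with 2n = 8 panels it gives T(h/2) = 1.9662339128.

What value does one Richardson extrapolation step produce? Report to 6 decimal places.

Method order is 2; weight 2^2 = 4.
Weighted: 7.8649356512 − 1.9717376567 = 5.8931979945
5.8931979945 ÷ 3 = 1.9643993315
Correction |R − A(h/2)| = 1.835e-03; gap |A(h/2) − A(h)| = 5.504e-03.

1.964399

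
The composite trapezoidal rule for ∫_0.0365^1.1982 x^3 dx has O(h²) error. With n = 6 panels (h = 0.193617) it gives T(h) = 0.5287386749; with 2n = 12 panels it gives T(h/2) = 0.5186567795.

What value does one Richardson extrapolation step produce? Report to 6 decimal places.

Error is O(h^2); halving h shrinks it by 2^2 = 4.
2^2×A(h/2) = 2.0746271180; minus A(h) gives 1.5458884431.
Denominator 4 − 1 = 3.
Result: 0.5152961477
Gap between inputs: 1.008e-02; correction applied: −0.0033606318.

0.515296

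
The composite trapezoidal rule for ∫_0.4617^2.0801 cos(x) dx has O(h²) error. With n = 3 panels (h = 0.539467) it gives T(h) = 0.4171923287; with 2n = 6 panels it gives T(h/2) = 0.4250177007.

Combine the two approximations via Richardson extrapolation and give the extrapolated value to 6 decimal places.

r = 2, so 2^r = 4.
4×0.4250177007 = 1.7000708028; 1.7000708028 − 0.4171923287 = 1.2828784741
Denominator 4 − 1 = 3.
1.2828784741 ÷ 3 = 0.4276261580

0.427626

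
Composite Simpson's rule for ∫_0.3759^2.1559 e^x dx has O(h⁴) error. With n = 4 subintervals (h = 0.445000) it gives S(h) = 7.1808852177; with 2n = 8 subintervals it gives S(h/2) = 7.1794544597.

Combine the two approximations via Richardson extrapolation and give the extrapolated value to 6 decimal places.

With r = 4 the leading error scales as h^4, so the weight is 2^4 = 16.
Weighted: 114.8712713552 − 7.1808852177 = 107.6903861375
Denominator 16 − 1 = 15.
R = 107.6903861375/15 = 7.1793590758

7.179359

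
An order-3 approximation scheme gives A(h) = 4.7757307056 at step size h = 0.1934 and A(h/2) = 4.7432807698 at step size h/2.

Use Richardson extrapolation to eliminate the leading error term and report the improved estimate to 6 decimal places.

Order 3 gives 2^r = 8 and 2^r − 1 = 7.
Top: 8(4.7432807698) − (4.7757307056) = 33.1705154528
Divide by 2^3 − 1 = 7.
(8×4.7432807698 − 4.7757307056)/(8 − 1) = 4.7386450647

4.738645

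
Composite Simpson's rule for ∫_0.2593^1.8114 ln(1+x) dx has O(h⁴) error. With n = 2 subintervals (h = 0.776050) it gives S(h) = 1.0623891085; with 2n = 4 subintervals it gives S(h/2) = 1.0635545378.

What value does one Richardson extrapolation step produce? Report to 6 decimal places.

1.063632

Method order is 4; weight 2^4 = 16.
Weighted: 17.0168726048 − 1.0623891085 = 15.9544834963
Divide by 2^4 − 1 = 15.
(16 × 1.0635545378 − 1.0623891085)/(16 − 1) = 1.0636322331
Correction |R − A(h/2)| = 7.770e-05; gap |A(h/2) − A(h)| = 1.165e-03.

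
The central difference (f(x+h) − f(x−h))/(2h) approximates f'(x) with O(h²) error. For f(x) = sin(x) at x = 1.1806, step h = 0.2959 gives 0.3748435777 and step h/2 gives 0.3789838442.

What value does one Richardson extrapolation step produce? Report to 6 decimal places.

0.380364

Leading term ∝ h^2; use weight 4 = 2^2.
Top: 4(0.3789838442) − (0.3748435777) = 1.1410917991
Divide by 2^2 − 1 = 3.
R = 1.1410917991/3 = 0.3803639330
Correction |R − A(h/2)| = 1.380e-03; gap |A(h/2) − A(h)| = 4.140e-03.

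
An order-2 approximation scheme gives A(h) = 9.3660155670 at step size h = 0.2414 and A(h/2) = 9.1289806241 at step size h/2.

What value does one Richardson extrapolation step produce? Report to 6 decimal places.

With r = 2 the leading error scales as h^2, so the weight is 2^2 = 4.
4*9.1289806241 − 9.3660155670 = 27.1499069294
R = 27.1499069294/3 = 9.0499689765

9.049969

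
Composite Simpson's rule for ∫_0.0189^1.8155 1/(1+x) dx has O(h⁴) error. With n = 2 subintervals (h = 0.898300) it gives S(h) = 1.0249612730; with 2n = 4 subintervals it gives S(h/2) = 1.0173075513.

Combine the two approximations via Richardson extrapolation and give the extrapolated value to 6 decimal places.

1.016797

Error is O(h^4); halving h shrinks it by 2^4 = 16.
Difference of the inputs: 1.0173075513 − 1.0249612730 = -0.0076537217
Divide by 2^4 − 1 = 15: (-0.0076537217)/15 = -0.0005102481
R = 1.0173075513 − 0.0005102481 = 1.0167973032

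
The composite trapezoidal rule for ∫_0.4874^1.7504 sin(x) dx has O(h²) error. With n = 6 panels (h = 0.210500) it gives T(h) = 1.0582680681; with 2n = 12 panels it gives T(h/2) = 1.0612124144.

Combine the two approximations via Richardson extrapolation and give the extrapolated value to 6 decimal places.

r = 2, so 2^r = 4.
4 × 1.0612124144 = 4.2448496576; subtract 1.0582680681 → 3.1865815895
R = 3.1865815895/3 = 1.0621938632
Gap between inputs: 2.944e-03; correction applied: +0.0009814488.

1.062194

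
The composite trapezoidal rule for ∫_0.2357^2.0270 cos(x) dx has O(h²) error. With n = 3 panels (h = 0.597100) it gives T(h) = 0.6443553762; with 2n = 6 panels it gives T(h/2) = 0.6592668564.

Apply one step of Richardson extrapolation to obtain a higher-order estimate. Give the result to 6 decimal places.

Error is O(h^2); halving h shrinks it by 2^2 = 4.
A(h/2) − A(h) = 0.6592668564 − 0.6443553762 = 0.0149114802
Correction (A(h/2) − A(h))/(4 − 1) = 0.0149114802/3 = 0.0049704934
R = A(h/2) + (A(h/2) − A(h))/3 = 0.6592668564 + 0.0049704934 = 0.6642373498
Shift from A(h/2): +0.0049704934.

0.664237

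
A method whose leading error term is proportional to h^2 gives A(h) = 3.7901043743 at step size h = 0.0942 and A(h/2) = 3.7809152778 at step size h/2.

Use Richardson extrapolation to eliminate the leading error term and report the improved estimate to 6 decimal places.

Method order is 2; weight 2^2 = 4.
Difference of the inputs: 3.7809152778 − 3.7901043743 = -0.0091890965
Correction (A(h/2) − A(h))/(4 − 1) = (-0.0091890965)/3 = -0.0030630322
R = 3.7809152778 − 0.0030630322 = 3.7778522456

3.777852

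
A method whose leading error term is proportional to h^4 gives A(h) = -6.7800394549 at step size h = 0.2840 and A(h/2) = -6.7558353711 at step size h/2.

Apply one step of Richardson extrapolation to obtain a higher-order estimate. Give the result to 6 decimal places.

Leading term ∝ h^4; use weight 16 = 2^4.
2^4×A(h/2) = -108.0933659376; minus A(h) gives -101.3133264827.
(16×(-6.7558353711) − (-6.7800394549))/(16 − 1) = -6.7542217655

-6.754222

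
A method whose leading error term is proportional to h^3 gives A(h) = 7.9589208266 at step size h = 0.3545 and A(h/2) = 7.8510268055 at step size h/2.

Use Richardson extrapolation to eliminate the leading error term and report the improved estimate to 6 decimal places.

Leading term ∝ h^3; use weight 8 = 2^3.
8 × 7.8510268055 = 62.8082144440; 62.8082144440 − 7.9589208266 = 54.8492936174
R = 54.8492936174/7 = 7.8356133739
Correction |R − A(h/2)| = 1.541e-02; gap |A(h/2) − A(h)| = 1.079e-01.

7.835613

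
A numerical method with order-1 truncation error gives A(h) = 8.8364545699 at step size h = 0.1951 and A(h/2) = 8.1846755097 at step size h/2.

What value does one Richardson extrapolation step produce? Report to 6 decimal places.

7.532896

The method has order 1: 2^1 = 2.
2×8.1846755097 = 16.3693510194; subtract 8.8364545699 → 7.5328964495
Extrapolated: 7.5328964495 / 1 = 7.5328964495
Correction |R − A(h/2)| = 6.518e-01; gap |A(h/2) − A(h)| = 6.518e-01.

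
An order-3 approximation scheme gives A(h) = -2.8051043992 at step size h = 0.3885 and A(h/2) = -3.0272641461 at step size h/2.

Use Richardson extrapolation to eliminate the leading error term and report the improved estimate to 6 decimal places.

Order 3 gives 2^r = 8 and 2^r − 1 = 7.
8×(-3.0272641461) = -24.2181131688; (-24.2181131688) − (-2.8051043992) = -21.4130087696
Extrapolated: (-21.4130087696) / 7 = -3.0590012528

-3.059001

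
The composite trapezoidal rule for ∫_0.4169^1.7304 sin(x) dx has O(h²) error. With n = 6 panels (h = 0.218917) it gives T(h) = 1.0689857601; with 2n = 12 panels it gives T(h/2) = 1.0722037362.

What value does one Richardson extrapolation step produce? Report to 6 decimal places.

Method order is 2; weight 2^2 = 4.
Numerator 4×A(h/2) − A(h) = 4×1.0722037362 − 1.0689857601 = 3.2198291847
R = 3.2198291847/3 = 1.0732763949

1.073276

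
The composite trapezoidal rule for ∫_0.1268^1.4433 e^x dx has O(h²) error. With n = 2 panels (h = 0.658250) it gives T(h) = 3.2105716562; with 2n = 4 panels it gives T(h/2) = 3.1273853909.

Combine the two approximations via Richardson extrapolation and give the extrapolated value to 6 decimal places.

3.099657

r = 2: numerator weight 4, denominator 3.
Weighted: 12.5095415636 − 3.2105716562 = 9.2989699074
Divide by 2^2 − 1 = 3.
9.2989699074 ÷ 3 = 3.0996566358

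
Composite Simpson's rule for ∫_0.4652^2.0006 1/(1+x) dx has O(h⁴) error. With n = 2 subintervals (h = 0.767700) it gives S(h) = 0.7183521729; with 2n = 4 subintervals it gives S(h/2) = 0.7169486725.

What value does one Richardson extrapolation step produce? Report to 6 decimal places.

0.716855

With r = 4 the leading error scales as h^4, so the weight is 2^4 = 16.
Numerator 16·A(h/2) − A(h) = 16·0.7169486725 − 0.7183521729 = 10.7528265871
Divide by 2^4 − 1 = 15.
R = 10.7528265871/15 = 0.7168551058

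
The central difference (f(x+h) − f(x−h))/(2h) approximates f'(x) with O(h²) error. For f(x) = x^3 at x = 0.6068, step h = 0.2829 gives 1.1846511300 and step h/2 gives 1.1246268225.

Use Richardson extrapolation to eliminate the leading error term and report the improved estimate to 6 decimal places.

1.104619

r = 2: numerator weight 4, denominator 3.
Top: 4(1.1246268225) − (1.1846511300) = 3.3138561600
Denominator 4 − 1 = 3.
Result: 1.1046187200
Shift from A(h/2): −0.0200081025.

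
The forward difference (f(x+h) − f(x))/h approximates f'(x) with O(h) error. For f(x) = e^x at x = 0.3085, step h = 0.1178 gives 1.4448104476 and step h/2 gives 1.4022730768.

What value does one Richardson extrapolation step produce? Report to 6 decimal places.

1.359736

r = 1: numerator weight 2, denominator 1.
2*1.4022730768 − 1.4448104476 = 1.3597357060
Extrapolated: 1.3597357060 / 1 = 1.3597357060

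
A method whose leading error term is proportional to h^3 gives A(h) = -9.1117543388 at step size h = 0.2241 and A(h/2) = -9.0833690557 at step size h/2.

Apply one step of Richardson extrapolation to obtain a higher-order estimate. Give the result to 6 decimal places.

-9.079314

r = 3, so 2^r = 8.
2^3·A(h/2) = -72.6669524456; minus A(h) gives -63.5551981068.
(-63.5551981068) ÷ 7 = -9.0793140153
Correction |R − A(h/2)| = 4.055e-03; gap |A(h/2) − A(h)| = 2.839e-02.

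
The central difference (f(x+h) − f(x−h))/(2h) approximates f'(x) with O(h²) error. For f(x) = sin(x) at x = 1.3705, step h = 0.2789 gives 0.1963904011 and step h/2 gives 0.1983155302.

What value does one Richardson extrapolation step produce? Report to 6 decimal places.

Order 2 gives 2^r = 4 and 2^r − 1 = 3.
Difference of the inputs: 0.1983155302 − 0.1963904011 = 0.0019251291
Divide by 2^2 − 1 = 3: 0.0019251291/3 = 0.0006417097
R = A(h/2) + (A(h/2) − A(h))/3 = 0.1983155302 + 0.0006417097 = 0.1989572399

0.198957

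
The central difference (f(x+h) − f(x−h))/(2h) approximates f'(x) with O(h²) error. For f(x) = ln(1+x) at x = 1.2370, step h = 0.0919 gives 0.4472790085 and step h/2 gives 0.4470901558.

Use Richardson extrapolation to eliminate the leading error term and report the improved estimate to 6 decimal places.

The method has order 2: 2^2 = 4.
Top: 4(0.4470901558) − (0.4472790085) = 1.3410816147
Divide by 2^2 − 1 = 3.
(4×0.4470901558 − 0.4472790085)/(4 − 1) = 0.4470272049
Correction |R − A(h/2)| = 6.295e-05; gap |A(h/2) − A(h)| = 1.889e-04.

0.447027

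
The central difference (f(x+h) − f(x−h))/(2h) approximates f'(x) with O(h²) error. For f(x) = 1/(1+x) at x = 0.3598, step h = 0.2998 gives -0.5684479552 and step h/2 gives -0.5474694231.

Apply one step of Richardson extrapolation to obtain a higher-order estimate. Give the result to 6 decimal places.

Error is O(h^2); halving h shrinks it by 2^2 = 4.
4*(-0.5474694231) − (-0.5684479552) = -1.6214297372
Divide by 2^2 − 1 = 3.
R = (-1.6214297372)/3 = -0.5404765791
Shift from A(h/2): +0.0069928440.

-0.540477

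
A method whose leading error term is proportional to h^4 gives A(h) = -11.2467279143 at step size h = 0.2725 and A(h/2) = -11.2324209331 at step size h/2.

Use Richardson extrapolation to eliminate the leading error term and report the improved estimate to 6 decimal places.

Error is O(h^4); halving h shrinks it by 2^4 = 16.
2^4×A(h/2) = -179.7187349296; minus A(h) gives -168.4720070153.
Denominator 16 − 1 = 15.
Result: -11.2314671344

-11.231467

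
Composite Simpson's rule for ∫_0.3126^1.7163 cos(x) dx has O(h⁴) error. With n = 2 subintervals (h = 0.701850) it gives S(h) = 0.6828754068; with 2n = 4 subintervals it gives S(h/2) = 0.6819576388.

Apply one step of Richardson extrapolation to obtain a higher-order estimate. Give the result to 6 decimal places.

0.681896

Error is O(h^4); halving h shrinks it by 2^4 = 16.
16·0.6819576388 − 0.6828754068 = 10.2284468140
Divide by 2^4 − 1 = 15.
Extrapolated: 10.2284468140 / 15 = 0.6818964543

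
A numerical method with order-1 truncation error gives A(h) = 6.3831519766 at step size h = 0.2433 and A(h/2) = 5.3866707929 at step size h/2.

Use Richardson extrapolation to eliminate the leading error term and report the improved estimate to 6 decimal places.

Error is O(h^1); halving h shrinks it by 2^1 = 2.
2·5.3866707929 − 6.3831519766 = 4.3901896092
Extrapolated: 4.3901896092 / 1 = 4.3901896092

4.390190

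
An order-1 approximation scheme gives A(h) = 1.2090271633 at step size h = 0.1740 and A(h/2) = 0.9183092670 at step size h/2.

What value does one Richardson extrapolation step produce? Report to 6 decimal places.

r = 1, so 2^r = 2.
2·0.9183092670 = 1.8366185340; subtract 1.2090271633 → 0.6275913707
Extrapolated: 0.6275913707 / 1 = 0.6275913707
Correction |R − A(h/2)| = 2.907e-01; gap |A(h/2) − A(h)| = 2.907e-01.

0.627591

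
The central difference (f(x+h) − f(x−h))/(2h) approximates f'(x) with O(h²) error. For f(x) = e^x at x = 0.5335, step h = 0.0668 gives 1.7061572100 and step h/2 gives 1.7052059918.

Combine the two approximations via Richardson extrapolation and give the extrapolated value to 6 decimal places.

1.704889

Leading term ∝ h^2; use weight 4 = 2^2.
Weighted: 6.8208239672 − 1.7061572100 = 5.1146667572
R = 5.1146667572/3 = 1.7048889191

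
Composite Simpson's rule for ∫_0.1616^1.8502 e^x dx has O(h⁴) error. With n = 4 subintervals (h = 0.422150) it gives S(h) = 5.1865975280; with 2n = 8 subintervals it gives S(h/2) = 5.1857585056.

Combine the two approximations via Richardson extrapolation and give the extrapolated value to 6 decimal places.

Error is O(h^4); halving h shrinks it by 2^4 = 16.
Difference of the inputs: 5.1857585056 − 5.1865975280 = -0.0008390224
Divide by 2^4 − 1 = 15: (-0.0008390224)/15 = -0.0000559348
R = 5.1857585056 − 0.0000559348 = 5.1857025708
Correction |R − A(h/2)| = 5.593e-05; gap |A(h/2) − A(h)| = 8.390e-04.

5.185703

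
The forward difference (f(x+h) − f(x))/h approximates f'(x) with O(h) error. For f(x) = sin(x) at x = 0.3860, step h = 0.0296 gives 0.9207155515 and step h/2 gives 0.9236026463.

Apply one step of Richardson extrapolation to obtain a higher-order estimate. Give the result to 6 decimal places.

Leading term ∝ h^1; use weight 2 = 2^1.
Top: 2(0.9236026463) − (0.9207155515) = 0.9264897411
Extrapolated: 0.9264897411 / 1 = 0.9264897411
Correction |R − A(h/2)| = 2.887e-03; gap |A(h/2) − A(h)| = 2.887e-03.

0.926490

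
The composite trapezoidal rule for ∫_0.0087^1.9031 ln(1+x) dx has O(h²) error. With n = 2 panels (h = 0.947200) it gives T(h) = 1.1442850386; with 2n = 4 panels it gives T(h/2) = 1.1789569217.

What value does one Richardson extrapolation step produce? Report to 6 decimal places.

1.190514

Order 2 gives 2^r = 4 and 2^r − 1 = 3.
Weighted: 4.7158276868 − 1.1442850386 = 3.5715426482
Extrapolated: 3.5715426482 / 3 = 1.1905142161
Shift from A(h/2): +0.0115572944.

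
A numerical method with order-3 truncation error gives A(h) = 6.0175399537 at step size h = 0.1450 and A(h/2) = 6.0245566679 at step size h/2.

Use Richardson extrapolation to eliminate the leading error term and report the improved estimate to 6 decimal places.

r = 3: numerator weight 8, denominator 7.
8×6.0245566679 − 6.0175399537 = 42.1789133895
Divide by 2^3 − 1 = 7.
R = 42.1789133895/7 = 6.0255590556

6.025559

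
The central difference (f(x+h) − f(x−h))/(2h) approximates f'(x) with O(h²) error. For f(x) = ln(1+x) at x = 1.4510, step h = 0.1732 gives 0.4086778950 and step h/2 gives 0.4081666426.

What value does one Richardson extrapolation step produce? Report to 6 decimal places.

0.407996

The method has order 2: 2^2 = 4.
Top: 4(0.4081666426) − (0.4086778950) = 1.2239886754
(4×0.4081666426 − 0.4086778950)/(4 − 1) = 0.4079962251
Correction |R − A(h/2)| = 1.704e-04; gap |A(h/2) − A(h)| = 5.113e-04.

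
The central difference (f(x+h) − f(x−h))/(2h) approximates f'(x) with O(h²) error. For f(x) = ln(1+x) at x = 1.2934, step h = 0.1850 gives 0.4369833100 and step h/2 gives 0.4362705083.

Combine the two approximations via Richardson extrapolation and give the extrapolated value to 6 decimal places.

Error is O(h^2); halving h shrinks it by 2^2 = 4.
Difference of the inputs: 0.4362705083 − 0.4369833100 = -0.0007128017
Divide by 2^2 − 1 = 3: (-0.0007128017)/3 = -0.0002376006
R = 0.4362705083 − 0.0002376006 = 0.4360329077

0.436033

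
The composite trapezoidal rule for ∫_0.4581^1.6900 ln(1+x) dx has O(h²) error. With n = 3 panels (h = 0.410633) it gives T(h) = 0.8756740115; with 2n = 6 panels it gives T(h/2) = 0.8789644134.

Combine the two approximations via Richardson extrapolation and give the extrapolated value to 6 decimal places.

r = 2, so 2^r = 4.
2^2×A(h/2) = 3.5158576536; minus A(h) gives 2.6401836421.
2.6401836421 ÷ 3 = 0.8800612140
Shift from A(h/2): +0.0010968006.

0.880061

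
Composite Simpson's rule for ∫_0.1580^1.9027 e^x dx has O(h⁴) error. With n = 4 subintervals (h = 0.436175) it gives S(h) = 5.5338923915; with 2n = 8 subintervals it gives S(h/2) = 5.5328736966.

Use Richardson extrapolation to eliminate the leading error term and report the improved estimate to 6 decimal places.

5.532806

Leading term ∝ h^4; use weight 16 = 2^4.
16×5.5328736966 − 5.5338923915 = 82.9920867541
Denominator 16 − 1 = 15.
82.9920867541 ÷ 15 = 5.5328057836
Correction |R − A(h/2)| = 6.791e-05; gap |A(h/2) − A(h)| = 1.019e-03.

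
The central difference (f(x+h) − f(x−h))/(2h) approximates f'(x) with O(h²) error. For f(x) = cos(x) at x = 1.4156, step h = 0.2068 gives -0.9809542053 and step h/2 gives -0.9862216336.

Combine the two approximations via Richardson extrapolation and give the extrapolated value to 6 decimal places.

r = 2: numerator weight 4, denominator 3.
Numerator 4*A(h/2) − A(h) = 4*(-0.9862216336) − (-0.9809542053) = -2.9639323291
Divide by 2^2 − 1 = 3.
(4*(-0.9862216336) − (-0.9809542053))/(4 − 1) = -0.9879774430

-0.987977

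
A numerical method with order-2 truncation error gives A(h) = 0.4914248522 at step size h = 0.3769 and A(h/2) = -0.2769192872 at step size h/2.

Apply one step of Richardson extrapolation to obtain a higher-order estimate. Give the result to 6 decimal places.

The method has order 2: 2^2 = 4.
2^2 × A(h/2) = -1.1076771488; minus A(h) gives -1.5991020010.
(-1.5991020010) ÷ 3 = -0.5330340003

-0.533034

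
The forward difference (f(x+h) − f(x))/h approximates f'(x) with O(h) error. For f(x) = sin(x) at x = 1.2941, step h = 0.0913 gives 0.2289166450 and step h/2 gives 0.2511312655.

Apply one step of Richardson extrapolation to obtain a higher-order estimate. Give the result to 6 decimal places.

0.273346

Error is O(h^1); halving h shrinks it by 2^1 = 2.
2 × 0.2511312655 = 0.5022625310; subtract 0.2289166450 → 0.2733458860
Divide by 2^1 − 1 = 1.
R = 0.2733458860/1 = 0.2733458860
Shift from A(h/2): +0.0222146205.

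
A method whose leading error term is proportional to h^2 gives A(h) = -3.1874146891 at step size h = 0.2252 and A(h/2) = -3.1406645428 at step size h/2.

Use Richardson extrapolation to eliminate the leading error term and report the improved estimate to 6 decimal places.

Method order is 2; weight 2^2 = 4.
Top: 4(-3.1406645428) − (-3.1874146891) = -9.3752434821
(-9.3752434821) ÷ 3 = -3.1250811607

-3.125081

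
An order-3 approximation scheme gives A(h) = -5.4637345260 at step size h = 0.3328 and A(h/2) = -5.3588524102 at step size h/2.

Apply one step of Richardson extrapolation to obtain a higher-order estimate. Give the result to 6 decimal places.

-5.343869

r = 3: numerator weight 8, denominator 7.
8*(-5.3588524102) = -42.8708192816; (-42.8708192816) − (-5.4637345260) = -37.4070847556
Denominator 8 − 1 = 7.
(-37.4070847556) ÷ 7 = -5.3438692508
Correction |R − A(h/2)| = 1.498e-02; gap |A(h/2) − A(h)| = 1.049e-01.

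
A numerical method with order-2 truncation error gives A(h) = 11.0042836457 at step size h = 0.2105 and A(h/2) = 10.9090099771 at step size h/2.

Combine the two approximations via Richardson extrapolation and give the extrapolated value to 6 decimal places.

With r = 2 the leading error scales as h^2, so the weight is 2^2 = 4.
2^2 × A(h/2) = 43.6360399084; minus A(h) gives 32.6317562627.
R = 32.6317562627/3 = 10.8772520876

10.877252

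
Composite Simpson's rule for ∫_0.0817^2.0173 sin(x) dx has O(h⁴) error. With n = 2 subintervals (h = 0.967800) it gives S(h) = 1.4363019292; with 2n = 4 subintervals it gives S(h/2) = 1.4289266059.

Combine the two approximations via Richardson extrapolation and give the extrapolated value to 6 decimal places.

The method has order 4: 2^4 = 16.
2^4*A(h/2) = 22.8628256944; minus A(h) gives 21.4265237652.
(16*1.4289266059 − 1.4363019292)/(16 − 1) = 1.4284349177
Shift from A(h/2): −0.0004916882.

1.428435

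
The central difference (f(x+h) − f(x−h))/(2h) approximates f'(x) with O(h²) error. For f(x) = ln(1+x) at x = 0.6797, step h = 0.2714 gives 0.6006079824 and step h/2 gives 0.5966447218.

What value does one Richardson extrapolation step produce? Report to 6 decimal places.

0.595324

r = 2: numerator weight 4, denominator 3.
2^2*A(h/2) = 2.3865788872; minus A(h) gives 1.7859709048.
Divide by 2^2 − 1 = 3.
(4*0.5966447218 − 0.6006079824)/(4 − 1) = 0.5953236349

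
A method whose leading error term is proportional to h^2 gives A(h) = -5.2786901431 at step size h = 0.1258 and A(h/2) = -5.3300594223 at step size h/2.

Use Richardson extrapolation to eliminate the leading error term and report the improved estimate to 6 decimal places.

With r = 2 the leading error scales as h^2, so the weight is 2^2 = 4.
Numerator 4 × A(h/2) − A(h) = 4 × (-5.3300594223) − (-5.2786901431) = -16.0415475461
Denominator 4 − 1 = 3.
Extrapolated: (-16.0415475461) / 3 = -5.3471825154
Gap between inputs: 5.137e-02; correction applied: −0.0171230931.

-5.347183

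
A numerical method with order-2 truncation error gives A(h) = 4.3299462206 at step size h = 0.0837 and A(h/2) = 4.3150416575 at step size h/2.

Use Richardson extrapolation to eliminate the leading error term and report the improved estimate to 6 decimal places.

Order 2 gives 2^r = 4 and 2^r − 1 = 3.
4×4.3150416575 = 17.2601666300; 17.2601666300 − 4.3299462206 = 12.9302204094
Denominator 4 − 1 = 3.
Result: 4.3100734698
Shift from A(h/2): −0.0049681877.

4.310073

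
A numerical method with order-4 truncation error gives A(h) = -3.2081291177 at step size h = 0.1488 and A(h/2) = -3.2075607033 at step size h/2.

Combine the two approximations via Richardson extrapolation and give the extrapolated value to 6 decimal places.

-3.207523

The method has order 4: 2^4 = 16.
A(h/2) − A(h) = -3.2075607033 − (-3.2081291177) = 0.0005684144
Correction (A(h/2) − A(h))/(16 − 1) = 0.0005684144/15 = 0.0000378943
R = -3.2075607033 + 0.0000378943 = -3.2075228090
Correction |R − A(h/2)| = 3.789e-05; gap |A(h/2) − A(h)| = 5.684e-04.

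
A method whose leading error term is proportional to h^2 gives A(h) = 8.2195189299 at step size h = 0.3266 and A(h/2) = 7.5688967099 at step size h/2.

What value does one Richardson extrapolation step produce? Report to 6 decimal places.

7.352023

r = 2: numerator weight 4, denominator 3.
4*7.5688967099 = 30.2755868396; subtract 8.2195189299 → 22.0560679097
Denominator 4 − 1 = 3.
So the Richardson estimate is 7.3520226366.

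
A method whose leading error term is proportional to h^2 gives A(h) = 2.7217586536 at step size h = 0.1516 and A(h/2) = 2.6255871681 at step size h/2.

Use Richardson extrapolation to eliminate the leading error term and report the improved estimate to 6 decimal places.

2.593530

Order 2 gives 2^r = 4 and 2^r − 1 = 3.
4 × 2.6255871681 − 2.7217586536 = 7.7805900188
(4 × 2.6255871681 − 2.7217586536)/(4 − 1) = 2.5935300063
Gap between inputs: 9.617e-02; correction applied: −0.0320571618.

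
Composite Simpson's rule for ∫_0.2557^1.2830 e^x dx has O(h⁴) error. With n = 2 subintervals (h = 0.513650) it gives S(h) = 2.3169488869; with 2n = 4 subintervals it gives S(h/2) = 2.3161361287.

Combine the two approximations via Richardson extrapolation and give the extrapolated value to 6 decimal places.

2.316082

Leading term ∝ h^4; use weight 16 = 2^4.
Difference of the inputs: 2.3161361287 − 2.3169488869 = -0.0008127582
Correction (A(h/2) − A(h))/(16 − 1) = (-0.0008127582)/15 = -0.0000541839
R = 2.3161361287 − 0.0000541839 = 2.3160819448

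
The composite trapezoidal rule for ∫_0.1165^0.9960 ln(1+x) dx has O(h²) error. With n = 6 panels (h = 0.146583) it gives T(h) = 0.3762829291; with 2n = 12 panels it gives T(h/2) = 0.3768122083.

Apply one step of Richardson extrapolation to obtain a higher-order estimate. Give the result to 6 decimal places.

0.376989

r = 2: numerator weight 4, denominator 3.
Weighted: 1.5072488332 − 0.3762829291 = 1.1309659041
Extrapolated: 1.1309659041 / 3 = 0.3769886347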